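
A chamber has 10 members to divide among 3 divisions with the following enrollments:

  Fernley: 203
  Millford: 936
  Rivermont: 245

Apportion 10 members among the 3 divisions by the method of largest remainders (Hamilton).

Fernley 1, Millford 7, Rivermont 2

Standard divisor: 1384 ÷ 10 ≈ 138.4.
Standard quotas: Fernley 1.467, Millford 6.763, Rivermont 1.770.
Lower quotas: Fernley 1, Millford 6, Rivermont 1 (sum 8, leaving 2 seats).
Remainders in descending order: Rivermont 0.770, Millford 0.763, Fernley 0.467.
Largest remainders: Rivermont, Millford receive the extra seats.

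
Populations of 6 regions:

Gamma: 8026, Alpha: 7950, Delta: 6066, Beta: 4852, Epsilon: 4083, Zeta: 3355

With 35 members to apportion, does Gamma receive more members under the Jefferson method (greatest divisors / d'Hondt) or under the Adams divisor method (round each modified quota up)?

Jefferson: Gamma 9, Alpha 8, Delta 6, Beta 5, Epsilon 4, Zeta 3.
Adams: Gamma 8, Alpha 8, Delta 6, Beta 5, Epsilon 4, Zeta 4.
Gamma gets 9 under Jefferson and 8 under Adams.

Jefferson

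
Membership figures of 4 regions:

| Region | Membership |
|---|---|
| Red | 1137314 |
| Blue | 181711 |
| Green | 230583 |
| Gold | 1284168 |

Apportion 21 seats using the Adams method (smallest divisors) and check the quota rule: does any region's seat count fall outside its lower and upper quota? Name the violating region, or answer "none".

none

Standard quotas: Red 8.428, Blue 1.347, Green 1.709, Gold 9.516.
Adams allocation: Red 8, Blue 2, Green 2, Gold 9.
Every allocation lies between the lower and upper quota.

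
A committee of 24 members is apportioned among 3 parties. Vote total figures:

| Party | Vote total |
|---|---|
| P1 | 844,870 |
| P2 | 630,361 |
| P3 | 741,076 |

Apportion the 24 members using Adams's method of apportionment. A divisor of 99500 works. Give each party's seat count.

P1=9, P2=7, P3=8

With modified divisor 99500: modified quotas P1 8.491, P2 6.335, P3 7.448.
Rounding up: P1 9, P2 7, P3 8 (total 24).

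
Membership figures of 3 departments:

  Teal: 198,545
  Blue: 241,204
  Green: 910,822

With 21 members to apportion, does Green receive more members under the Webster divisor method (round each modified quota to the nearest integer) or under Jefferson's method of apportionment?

Jefferson

Webster: Teal 3, Blue 4, Green 14.
Jefferson: Teal 3, Blue 3, Green 15.
Green gets 14 under Webster and 15 under Jefferson.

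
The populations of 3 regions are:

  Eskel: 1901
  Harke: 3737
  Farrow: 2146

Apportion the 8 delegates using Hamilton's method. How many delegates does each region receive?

Standard divisor: 7784 ÷ 8 = 973.
Standard quotas: Eskel 1.954, Harke 3.841, Farrow 2.206.
Lower quotas: Eskel 1, Harke 3, Farrow 2 (sum 6, leaving 2 seats).
Remainders in descending order: Eskel 0.954, Harke 0.841, Farrow 0.206.
Largest remainders: Eskel, Harke receive the extra seats.

Eskel 2, Harke 4, Farrow 2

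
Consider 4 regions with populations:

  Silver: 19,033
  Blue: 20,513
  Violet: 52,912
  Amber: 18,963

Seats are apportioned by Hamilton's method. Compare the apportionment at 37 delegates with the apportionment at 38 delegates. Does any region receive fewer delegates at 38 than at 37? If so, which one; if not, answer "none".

At 37 seats: Silver 6, Blue 7, Violet 18, Amber 6.
At 38 seats: Silver 7, Blue 7, Violet 18, Amber 6.
No region's allocation decreased.

none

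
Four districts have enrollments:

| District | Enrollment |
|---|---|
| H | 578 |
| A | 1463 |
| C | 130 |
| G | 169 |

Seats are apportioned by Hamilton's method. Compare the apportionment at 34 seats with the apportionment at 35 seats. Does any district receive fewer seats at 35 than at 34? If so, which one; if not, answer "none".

At 34 seats: H 8, A 21, C 2, G 3.
At 35 seats: H 9, A 22, C 2, G 2.
G drops from 3 to 2.

G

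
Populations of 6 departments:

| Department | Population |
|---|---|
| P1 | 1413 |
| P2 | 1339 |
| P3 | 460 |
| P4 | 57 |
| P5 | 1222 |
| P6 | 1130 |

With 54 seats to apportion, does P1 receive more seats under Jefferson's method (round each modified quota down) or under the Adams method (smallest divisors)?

Jefferson

Jefferson: P1 14, P2 13, P3 4, P4 0, P5 12, P6 11.
Adams: P1 13, P2 13, P3 5, P4 1, P5 11, P6 11.
P1 gets 14 under Jefferson and 13 under Adams.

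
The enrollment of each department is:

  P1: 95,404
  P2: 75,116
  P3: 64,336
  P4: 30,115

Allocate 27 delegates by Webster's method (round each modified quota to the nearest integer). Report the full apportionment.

P1: 10, P2: 8, P3: 6, P4: 3

Standard divisor 264971/27 ≈ 9813.741; standard quotas: P1 9.721, P2 7.654, P3 6.556, P4 3.069.
Rounding to the nearest integer gives 10, 8, 7, 3 = 28 seats, so the divisor must be adjusted.
With modified divisor 9960: modified quotas P1 9.579, P2 7.542, P3 6.459, P4 3.024.
Rounding to the nearest integer: P1 10, P2 8, P3 6, P4 3 (total 27).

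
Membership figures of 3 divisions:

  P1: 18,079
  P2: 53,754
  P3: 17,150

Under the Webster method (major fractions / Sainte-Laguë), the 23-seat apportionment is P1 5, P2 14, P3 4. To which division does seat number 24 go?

Priority for the next seat is population ÷ (current seats + 0.5).
Priorities: P1 3287.091, P2 3707.172, P3 3811.111.
Highest priority: P3.

P3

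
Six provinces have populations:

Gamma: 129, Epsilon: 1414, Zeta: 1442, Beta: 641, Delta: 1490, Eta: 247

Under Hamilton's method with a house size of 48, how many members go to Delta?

Standard divisor: 5363 ÷ 48 ≈ 111.729.
Standard quotas: Gamma 1.155, Epsilon 12.656, Zeta 12.906, Beta 5.737, Delta 13.336, Eta 2.211.
Lower quotas: Gamma 1, Epsilon 12, Zeta 12, Beta 5, Delta 13, Eta 2 (sum 45, leaving 3 seats).
Remainders in descending order: Zeta 0.906, Beta 0.737, Epsilon 0.656, Delta 0.336, Eta 0.211, Gamma 0.155.
Largest remainders: Zeta, Beta, Epsilon receive the extra seats.
Delta receives 13.

13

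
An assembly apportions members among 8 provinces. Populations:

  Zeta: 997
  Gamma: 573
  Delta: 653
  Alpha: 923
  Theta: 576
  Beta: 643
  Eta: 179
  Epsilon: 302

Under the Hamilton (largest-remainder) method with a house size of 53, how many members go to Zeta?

Total 4846; standard divisor 4846/53 ≈ 91.434.
Standard quotas: Zeta 10.904, Gamma 6.267, Delta 7.142, Alpha 10.095, Theta 6.300, Beta 7.032, Eta 1.958, Epsilon 3.303.
Lower quotas: Zeta 10, Gamma 6, Delta 7, Alpha 10, Theta 6, Beta 7, Eta 1, Epsilon 3 (sum 50, leaving 3 seats).
Remainders in descending order: Eta 0.958, Zeta 0.904, Epsilon 0.303, Theta 0.300, Gamma 0.267, Delta 0.142, Alpha 0.095, Beta 0.032.
Largest remainders: Eta, Zeta, Epsilon receive the extra seats.
Zeta receives 11.

11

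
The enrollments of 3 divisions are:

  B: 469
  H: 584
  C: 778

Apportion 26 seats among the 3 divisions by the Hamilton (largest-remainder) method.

B=7, H=8, C=11

Standard divisor: 1831 ÷ 26 ≈ 70.423.
Standard quotas: B 6.660, H 8.293, C 11.048.
Lower quotas: B 6, H 8, C 11 (sum 25, leaving 1 seat).
Remainders in descending order: B 0.660, H 0.293, C 0.048.
Largest remainder: B receives the extra seat.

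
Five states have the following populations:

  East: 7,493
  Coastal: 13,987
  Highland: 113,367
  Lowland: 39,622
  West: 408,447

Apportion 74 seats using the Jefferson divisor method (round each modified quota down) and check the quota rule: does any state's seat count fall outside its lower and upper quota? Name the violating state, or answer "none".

West

Standard quotas: East 0.951, Coastal 1.776, Highland 14.392, Lowland 5.030, West 51.852.
Jefferson allocation: East 0, Coastal 1, Highland 14, Lowland 5, West 54.
West has quota 51.852 (lower 51, upper 52) but receives 54 — outside the quota interval.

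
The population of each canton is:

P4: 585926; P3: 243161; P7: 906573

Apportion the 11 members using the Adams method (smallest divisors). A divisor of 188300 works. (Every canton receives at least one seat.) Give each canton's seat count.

With modified divisor 188300: modified quotas P4 3.112, P3 1.291, P7 4.815.
Rounding up: P4 4, P3 2, P7 5 (total 11).

P4 4; P3 2; P7 5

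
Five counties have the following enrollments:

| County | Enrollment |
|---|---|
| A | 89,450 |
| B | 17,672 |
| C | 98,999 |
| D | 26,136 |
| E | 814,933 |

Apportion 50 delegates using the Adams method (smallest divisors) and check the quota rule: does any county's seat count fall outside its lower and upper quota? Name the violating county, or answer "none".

Standard quotas: A 4.271, B 0.844, C 4.727, D 1.248, E 38.910.
Adams allocation: A 5, B 1, C 5, D 2, E 37.
E has quota 38.910 (lower 38, upper 39) but receives 37 — outside the quota interval.

E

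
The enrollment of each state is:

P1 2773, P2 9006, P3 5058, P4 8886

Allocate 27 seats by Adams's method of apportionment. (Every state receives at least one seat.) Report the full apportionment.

Standard divisor 25723/27 ≈ 952.704; standard quotas: P1 2.911, P2 9.453, P3 5.309, P4 9.327.
Rounding up gives 3, 10, 6, 10 = 29 seats, so the divisor must be adjusted.
With modified divisor 1006: modified quotas P1 2.756, P2 8.952, P3 5.028, P4 8.833.
Rounding up: P1 3, P2 9, P3 6, P4 9 (total 27).

P1=3, P2=9, P3=6, P4=9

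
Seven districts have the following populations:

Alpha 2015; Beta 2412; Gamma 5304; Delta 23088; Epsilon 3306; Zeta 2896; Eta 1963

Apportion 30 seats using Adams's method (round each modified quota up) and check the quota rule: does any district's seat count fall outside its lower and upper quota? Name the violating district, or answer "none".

Standard quotas: Alpha 1.475, Beta 1.766, Gamma 3.882, Delta 16.900, Epsilon 2.420, Zeta 2.120, Eta 1.437.
Adams allocation: Alpha 2, Beta 2, Gamma 4, Delta 15, Epsilon 3, Zeta 2, Eta 2.
Delta has quota 16.900 (lower 16, upper 17) but receives 15 — outside the quota interval.

Delta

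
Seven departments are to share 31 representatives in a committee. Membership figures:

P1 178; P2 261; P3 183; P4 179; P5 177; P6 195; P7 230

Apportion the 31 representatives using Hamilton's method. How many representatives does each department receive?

Total 1403; standard divisor 1403/31 ≈ 45.258.
Standard quotas: P1 3.933, P2 5.767, P3 4.043, P4 3.955, P5 3.911, P6 4.309, P7 5.082.
Lower quotas: P1 3, P2 5, P3 4, P4 3, P5 3, P6 4, P7 5 (sum 27, leaving 4 seats).
Remainders in descending order: P4 0.955, P1 0.933, P5 0.911, P2 0.767, P6 0.309, P7 0.082, P3 0.043.
The surplus seats go to P4, P1, P5, P2.

P1: 4, P2: 6, P3: 4, P4: 4, P5: 4, P6: 4, P7: 5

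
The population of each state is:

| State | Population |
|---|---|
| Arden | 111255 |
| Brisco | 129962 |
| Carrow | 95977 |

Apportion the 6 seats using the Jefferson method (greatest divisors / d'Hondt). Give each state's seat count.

Arden=2, Brisco=2, Carrow=2

Standard divisor 337194/6 ≈ 56199; standard quotas: Arden 1.980, Brisco 2.313, Carrow 1.708.
Rounding down gives 1, 2, 1 = 4 seats, so the divisor must be adjusted.
With modified divisor 45700: modified quotas Arden 2.434, Brisco 2.844, Carrow 2.100.
Rounding down: Arden 2, Brisco 2, Carrow 2 (total 6).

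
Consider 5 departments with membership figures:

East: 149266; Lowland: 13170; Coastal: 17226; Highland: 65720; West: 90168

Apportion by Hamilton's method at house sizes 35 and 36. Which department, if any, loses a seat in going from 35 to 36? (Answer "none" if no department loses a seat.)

none

At 35 seats: East 16, Lowland 1, Coastal 2, Highland 7, West 9.
At 36 seats: East 16, Lowland 1, Coastal 2, Highland 7, West 10.
No department's allocation decreased.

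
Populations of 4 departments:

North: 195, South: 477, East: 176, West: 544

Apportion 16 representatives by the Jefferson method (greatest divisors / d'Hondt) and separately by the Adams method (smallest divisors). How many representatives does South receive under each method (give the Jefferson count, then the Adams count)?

6 and 5

Jefferson: North 2, South 6, East 2, West 6.
Adams: North 3, South 5, East 2, West 6.
South gets 6 under Jefferson and 5 under Adams.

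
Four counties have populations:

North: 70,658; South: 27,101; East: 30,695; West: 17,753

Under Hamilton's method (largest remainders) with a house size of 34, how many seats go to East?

Total 146207; standard divisor 146207/34 ≈ 4300.206.
Standard quotas: North 16.4313, South 6.3023, East 7.1380, West 4.1284.
Lower quotas: North 16, South 6, East 7, West 4 (sum 33, leaving 1 seat).
Remainders in descending order: North 0.4313, South 0.3023, East 0.1380, West 0.1284.
The surplus seat goes to North.
East receives 7.

7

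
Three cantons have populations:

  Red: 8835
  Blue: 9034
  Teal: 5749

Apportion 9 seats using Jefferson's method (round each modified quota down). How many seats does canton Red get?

Standard divisor 23618/9 ≈ 2624.222; standard quotas: Red 3.367, Blue 3.443, Teal 2.191.
Rounding down gives 3, 3, 2 = 8 seats, so the divisor must be adjusted.
With modified divisor 2230: modified quotas Red 3.962, Blue 4.051, Teal 2.578.
Rounding down: Red 3, Blue 4, Teal 2 (total 9).
Red receives 3.

3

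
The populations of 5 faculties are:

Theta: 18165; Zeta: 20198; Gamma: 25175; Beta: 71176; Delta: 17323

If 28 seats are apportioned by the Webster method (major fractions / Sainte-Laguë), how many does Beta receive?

13

Standard divisor 152037/28 ≈ 5429.893; standard quotas: Theta 3.345, Zeta 3.720, Gamma 4.636, Beta 13.108, Delta 3.190.
Rounding to the nearest integer gives Theta 3, Zeta 4, Gamma 5, Beta 13, Delta 3 — total 28, matching the house size, so no adjustment is needed.
Beta receives 13.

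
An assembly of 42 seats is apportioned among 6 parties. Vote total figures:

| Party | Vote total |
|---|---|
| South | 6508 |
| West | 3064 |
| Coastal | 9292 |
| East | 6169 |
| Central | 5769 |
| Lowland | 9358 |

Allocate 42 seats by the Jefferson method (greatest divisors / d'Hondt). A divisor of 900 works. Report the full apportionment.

With modified divisor 900: modified quotas South 7.231, West 3.404, Coastal 10.324, East 6.854, Central 6.410, Lowland 10.398.
Rounding down: South 7, West 3, Coastal 10, East 6, Central 6, Lowland 10 (total 42).

South=7, West=3, Coastal=10, East=6, Central=6, Lowland=10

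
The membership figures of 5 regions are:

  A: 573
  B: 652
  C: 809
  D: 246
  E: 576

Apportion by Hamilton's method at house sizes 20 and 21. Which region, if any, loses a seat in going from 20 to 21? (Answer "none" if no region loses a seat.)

none

At 20 seats: A 4, B 4, C 6, D 2, E 4.
At 21 seats: A 4, B 5, C 6, D 2, E 4.
No region's allocation decreased.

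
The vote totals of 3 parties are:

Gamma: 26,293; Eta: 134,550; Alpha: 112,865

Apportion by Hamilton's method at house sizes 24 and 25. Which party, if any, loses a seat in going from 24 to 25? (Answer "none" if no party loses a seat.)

none

At 24 seats: Gamma 2, Eta 12, Alpha 10.
At 25 seats: Gamma 3, Eta 12, Alpha 10.
No party's allocation decreased.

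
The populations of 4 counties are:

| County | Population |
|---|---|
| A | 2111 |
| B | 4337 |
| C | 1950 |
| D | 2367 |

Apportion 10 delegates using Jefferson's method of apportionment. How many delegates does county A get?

2

Standard divisor 10765/10 ≈ 1076.5; standard quotas: A 1.961, B 4.029, C 1.811, D 2.199.
Rounding down gives 1, 4, 1, 2 = 8 seats, so the divisor must be adjusted.
With modified divisor 900: modified quotas A 2.346, B 4.819, C 2.167, D 2.630.
Rounding down: A 2, B 4, C 2, D 2 (total 10).
A receives 2.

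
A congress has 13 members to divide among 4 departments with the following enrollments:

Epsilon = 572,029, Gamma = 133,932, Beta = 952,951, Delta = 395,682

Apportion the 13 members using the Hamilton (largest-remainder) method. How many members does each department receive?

Standard divisor: 2054594 ÷ 13 ≈ 158045.692.
Standard quotas: Epsilon 3.6194, Gamma 0.8474, Beta 6.0296, Delta 2.5036.
Lower quotas: Epsilon 3, Gamma 0, Beta 6, Delta 2 (sum 11, leaving 2 seats).
Remainders in descending order: Gamma 0.8474, Epsilon 0.6194, Delta 0.5036, Beta 0.0296.
Largest remainders: Gamma, Epsilon receive the extra seats.

Epsilon: 4, Gamma: 1, Beta: 6, Delta: 2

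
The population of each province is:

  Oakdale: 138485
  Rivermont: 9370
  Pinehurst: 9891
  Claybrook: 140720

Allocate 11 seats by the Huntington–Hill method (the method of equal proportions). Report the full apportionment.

Oakdale: 4, Rivermont: 1, Pinehurst: 1, Claybrook: 5

With divisor 31216: modified quotas Oakdale 4.436, Rivermont 0.300, Pinehurst 0.317, Claybrook 4.508.
Geometric-mean thresholds: Oakdale √(4·5)=4.472, Rivermont (min 1), Pinehurst (min 1), Claybrook √(4·5)=4.472.
Each quota rounded against its threshold gives Oakdale 4, Rivermont 1, Pinehurst 1, Claybrook 5 (total 11).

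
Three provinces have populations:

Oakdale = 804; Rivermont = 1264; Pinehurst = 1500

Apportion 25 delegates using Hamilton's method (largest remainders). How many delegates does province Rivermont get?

Standard divisor: 3568 ÷ 25 ≈ 142.72.
Standard quotas: Oakdale 5.633, Rivermont 8.857, Pinehurst 10.510.
Lower quotas: Oakdale 5, Rivermont 8, Pinehurst 10 (sum 23, leaving 2 seats).
Remainders in descending order: Rivermont 0.857, Oakdale 0.633, Pinehurst 0.510.
Largest remainders: Rivermont, Oakdale receive the extra seats.
Rivermont receives 9.

9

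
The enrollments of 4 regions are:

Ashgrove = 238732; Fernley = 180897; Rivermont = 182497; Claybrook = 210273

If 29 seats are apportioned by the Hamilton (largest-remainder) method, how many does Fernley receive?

6

The standard divisor is 812399/29 ≈ 28013.759.
Standard quotas: Ashgrove 8.5220, Fernley 6.4574, Rivermont 6.5145, Claybrook 7.5061.
Lower quotas: Ashgrove 8, Fernley 6, Rivermont 6, Claybrook 7 (sum 27, leaving 2 seats).
Remainders in descending order: Ashgrove 0.5220, Rivermont 0.5145, Claybrook 0.5061, Fernley 0.4574.
Largest remainders: Ashgrove, Rivermont receive the extra seats.
Fernley receives 6.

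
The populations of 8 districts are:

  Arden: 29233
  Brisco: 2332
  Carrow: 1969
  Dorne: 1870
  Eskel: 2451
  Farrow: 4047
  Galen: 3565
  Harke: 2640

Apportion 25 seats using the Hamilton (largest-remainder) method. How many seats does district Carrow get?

Total 48107; standard divisor 48107/25 ≈ 1924.28.
Standard quotas: Arden 15.1917, Brisco 1.2119, Carrow 1.0232, Dorne 0.9718, Eskel 1.2737, Farrow 2.1031, Galen 1.8526, Harke 1.3719.
Lower quotas: Arden 15, Brisco 1, Carrow 1, Dorne 0, Eskel 1, Farrow 2, Galen 1, Harke 1 (sum 22, leaving 3 seats).
Remainders in descending order: Dorne 0.9718, Galen 0.8526, Harke 0.3719, Eskel 0.2737, Brisco 0.2119, Arden 0.1917, Farrow 0.1031, Carrow 0.0232.
The surplus seats go to Dorne, Galen, Harke.
Carrow receives 1.

1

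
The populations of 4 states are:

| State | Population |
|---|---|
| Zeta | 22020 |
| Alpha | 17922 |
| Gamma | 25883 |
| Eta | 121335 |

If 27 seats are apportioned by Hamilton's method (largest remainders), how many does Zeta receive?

The standard divisor is 187160/27 ≈ 6931.852.
Standard quotas: Zeta 3.1766, Alpha 2.5855, Gamma 3.7339, Eta 17.5040.
Lower quotas: Zeta 3, Alpha 2, Gamma 3, Eta 17 (sum 25, leaving 2 seats).
Remainders in descending order: Gamma 0.7339, Alpha 0.5855, Eta 0.5040, Zeta 0.1766.
Largest remainders: Gamma, Alpha receive the extra seats.
Zeta receives 3.

3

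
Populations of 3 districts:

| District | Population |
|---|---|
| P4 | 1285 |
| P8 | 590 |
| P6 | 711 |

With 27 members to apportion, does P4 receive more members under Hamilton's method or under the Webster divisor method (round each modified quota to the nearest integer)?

Hamilton: P4 13, P8 6, P6 8.
Webster: P4 14, P8 6, P6 7.
P4 gets 13 under Hamilton and 14 under Webster.

Webster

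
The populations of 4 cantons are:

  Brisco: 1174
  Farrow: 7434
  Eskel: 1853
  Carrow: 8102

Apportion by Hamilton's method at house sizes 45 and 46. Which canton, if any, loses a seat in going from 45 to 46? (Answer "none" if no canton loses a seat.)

none

At 45 seats: Brisco 3, Farrow 18, Eskel 4, Carrow 20.
At 46 seats: Brisco 3, Farrow 18, Eskel 5, Carrow 20.
No canton's allocation decreased.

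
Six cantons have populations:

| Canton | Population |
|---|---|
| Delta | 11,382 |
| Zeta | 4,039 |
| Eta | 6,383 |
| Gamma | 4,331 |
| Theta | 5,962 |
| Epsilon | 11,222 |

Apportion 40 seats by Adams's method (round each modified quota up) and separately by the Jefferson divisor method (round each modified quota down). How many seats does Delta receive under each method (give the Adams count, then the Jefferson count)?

Adams: Delta 10, Zeta 4, Eta 6, Gamma 4, Theta 6, Epsilon 10.
Jefferson: Delta 11, Zeta 3, Eta 6, Gamma 4, Theta 5, Epsilon 11.
Delta gets 10 under Adams and 11 under Jefferson.

10 and 11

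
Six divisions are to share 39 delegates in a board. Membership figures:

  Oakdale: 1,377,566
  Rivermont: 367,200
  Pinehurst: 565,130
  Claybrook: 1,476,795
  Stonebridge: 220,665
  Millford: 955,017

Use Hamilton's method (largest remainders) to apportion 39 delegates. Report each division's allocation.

Total 4962373; standard divisor 4962373/39 ≈ 127240.333.
Standard quotas: Oakdale 10.8265, Rivermont 2.8859, Pinehurst 4.4414, Claybrook 11.6063, Stonebridge 1.7342, Millford 7.5056.
Lower quotas: Oakdale 10, Rivermont 2, Pinehurst 4, Claybrook 11, Stonebridge 1, Millford 7 (sum 35, leaving 4 seats).
Remainders in descending order: Rivermont 0.8859, Oakdale 0.8265, Stonebridge 0.7342, Claybrook 0.6063, Millford 0.5056, Pinehurst 0.4414.
The surplus seats go to Rivermont, Oakdale, Stonebridge, Claybrook.

Oakdale=11, Rivermont=3, Pinehurst=4, Claybrook=12, Stonebridge=2, Millford=7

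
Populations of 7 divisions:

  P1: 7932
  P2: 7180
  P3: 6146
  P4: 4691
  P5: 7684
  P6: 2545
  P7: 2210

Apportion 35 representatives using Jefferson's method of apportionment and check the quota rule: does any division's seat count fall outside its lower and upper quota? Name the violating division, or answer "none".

none

Standard quotas: P1 7.232, P2 6.546, P3 5.604, P4 4.277, P5 7.006, P6 2.320, P7 2.015.
Jefferson allocation: P1 7, P2 7, P3 6, P4 4, P5 7, P6 2, P7 2.
Every allocation lies between the lower and upper quota.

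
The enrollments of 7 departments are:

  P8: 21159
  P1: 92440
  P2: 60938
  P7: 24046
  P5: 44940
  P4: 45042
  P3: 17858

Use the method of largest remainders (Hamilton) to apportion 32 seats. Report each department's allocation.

P8 2, P1 10, P2 6, P7 2, P5 5, P4 5, P3 2

Total 306423; standard divisor 306423/32 ≈ 9575.719.
Standard quotas: P8 2.2097, P1 9.6536, P2 6.3638, P7 2.5111, P5 4.6931, P4 4.7038, P3 1.8649.
Lower quotas: P8 2, P1 9, P2 6, P7 2, P5 4, P4 4, P3 1 (sum 28, leaving 4 seats).
Remainders in descending order: P3 0.8649, P4 0.7038, P5 0.6931, P1 0.6536, P7 0.5111, P2 0.3638, P8 0.2097.
Largest remainders: P3, P4, P5, P1 receive the extra seats.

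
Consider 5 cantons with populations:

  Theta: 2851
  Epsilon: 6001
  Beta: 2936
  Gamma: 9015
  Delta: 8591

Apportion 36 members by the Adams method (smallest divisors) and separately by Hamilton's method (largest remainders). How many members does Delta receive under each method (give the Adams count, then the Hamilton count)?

Adams: Theta 4, Epsilon 7, Beta 4, Gamma 11, Delta 10.
Hamilton: Theta 3, Epsilon 7, Beta 4, Gamma 11, Delta 11.
Delta gets 10 under Adams and 11 under Hamilton.

10 and 11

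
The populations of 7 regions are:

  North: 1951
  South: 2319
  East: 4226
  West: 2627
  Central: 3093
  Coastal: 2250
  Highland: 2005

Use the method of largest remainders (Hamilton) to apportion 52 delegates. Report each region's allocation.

Total 18471; standard divisor 18471/52 ≈ 355.212.
Standard quotas: North 5.493, South 6.529, East 11.897, West 7.396, Central 8.707, Coastal 6.334, Highland 5.645.
Lower quotas: North 5, South 6, East 11, West 7, Central 8, Coastal 6, Highland 5 (sum 48, leaving 4 seats).
Remainders in descending order: East 0.897, Central 0.707, Highland 0.645, South 0.529, North 0.493, West 0.396, Coastal 0.334.
The surplus seats go to East, Central, Highland, South.

North 5, South 7, East 12, West 7, Central 9, Coastal 6, Highland 6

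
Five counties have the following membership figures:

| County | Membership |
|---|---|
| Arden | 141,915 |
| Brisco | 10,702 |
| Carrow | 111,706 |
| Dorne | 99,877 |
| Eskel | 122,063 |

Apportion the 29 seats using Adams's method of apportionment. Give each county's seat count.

Standard divisor 486263/29 ≈ 16767.69; standard quotas: Arden 8.464, Brisco 0.638, Carrow 6.662, Dorne 5.957, Eskel 7.280.
Rounding up gives 9, 1, 7, 6, 8 = 31 seats, so the divisor must be adjusted.
With modified divisor 18200: modified quotas Arden 7.798, Brisco 0.588, Carrow 6.138, Dorne 5.488, Eskel 6.707.
Rounding up: Arden 8, Brisco 1, Carrow 7, Dorne 6, Eskel 7 (total 29).

Arden=8; Brisco=1; Carrow=7; Dorne=6; Eskel=7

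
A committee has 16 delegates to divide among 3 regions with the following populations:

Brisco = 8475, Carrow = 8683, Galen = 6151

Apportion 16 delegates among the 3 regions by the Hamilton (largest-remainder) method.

Total 23309; standard divisor 23309/16 ≈ 1456.812.
Standard quotas: Brisco 5.8175, Carrow 5.9603, Galen 4.2222.
Lower quotas: Brisco 5, Carrow 5, Galen 4 (sum 14, leaving 2 seats).
Remainders in descending order: Carrow 0.9603, Brisco 0.8175, Galen 0.2222.
The surplus seats go to Carrow, Brisco.

Brisco=6, Carrow=6, Galen=4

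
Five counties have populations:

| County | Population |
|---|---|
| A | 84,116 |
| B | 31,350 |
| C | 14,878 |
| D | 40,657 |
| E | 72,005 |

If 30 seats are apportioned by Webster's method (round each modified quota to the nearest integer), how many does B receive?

Standard divisor 243006/30 ≈ 8100.2; standard quotas: A 10.384, B 3.870, C 1.837, D 5.019, E 8.889.
Rounding to the nearest integer gives A 10, B 4, C 2, D 5, E 9 — total 30, matching the house size, so no adjustment is needed.
B receives 4.

4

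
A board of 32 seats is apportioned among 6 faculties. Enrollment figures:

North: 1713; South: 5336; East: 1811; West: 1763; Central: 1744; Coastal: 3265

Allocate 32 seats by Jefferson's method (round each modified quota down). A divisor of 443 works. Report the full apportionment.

North 3, South 12, East 4, West 3, Central 3, Coastal 7

With modified divisor 443: modified quotas North 3.867, South 12.045, East 4.088, West 3.980, Central 3.937, Coastal 7.370.
Rounding down: North 3, South 12, East 4, West 3, Central 3, Coastal 7 (total 32).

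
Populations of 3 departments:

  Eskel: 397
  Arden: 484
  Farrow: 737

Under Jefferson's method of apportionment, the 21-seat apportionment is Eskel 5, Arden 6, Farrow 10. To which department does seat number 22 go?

Priority for the next seat is population ÷ (current seats + 1).
Priorities: Eskel 66.167, Arden 69.143, Farrow 67.000.
Highest priority: Arden.

Arden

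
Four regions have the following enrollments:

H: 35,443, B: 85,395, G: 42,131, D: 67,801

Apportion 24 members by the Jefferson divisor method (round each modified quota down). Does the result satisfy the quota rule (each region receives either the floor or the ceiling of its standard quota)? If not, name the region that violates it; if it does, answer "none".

none

Standard quotas: H 3.686, B 8.881, G 4.382, D 7.051.
Jefferson allocation: H 4, B 9, G 4, D 7.
Every allocation lies between the lower and upper quota.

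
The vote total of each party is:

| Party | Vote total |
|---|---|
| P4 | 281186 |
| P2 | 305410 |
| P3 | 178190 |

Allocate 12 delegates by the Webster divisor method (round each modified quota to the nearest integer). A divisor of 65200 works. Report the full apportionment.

P4: 4; P2: 5; P3: 3

With modified divisor 65200: modified quotas P4 4.313, P2 4.684, P3 2.733.
Rounding to the nearest integer: P4 4, P2 5, P3 3 (total 12).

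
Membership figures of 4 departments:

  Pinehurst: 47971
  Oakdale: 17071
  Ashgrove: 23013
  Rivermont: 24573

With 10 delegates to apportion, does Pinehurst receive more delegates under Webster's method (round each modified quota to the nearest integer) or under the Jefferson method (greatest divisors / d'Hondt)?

Jefferson

Webster: Pinehurst 4, Oakdale 2, Ashgrove 2, Rivermont 2.
Jefferson: Pinehurst 5, Oakdale 1, Ashgrove 2, Rivermont 2.
Pinehurst gets 4 under Webster and 5 under Jefferson.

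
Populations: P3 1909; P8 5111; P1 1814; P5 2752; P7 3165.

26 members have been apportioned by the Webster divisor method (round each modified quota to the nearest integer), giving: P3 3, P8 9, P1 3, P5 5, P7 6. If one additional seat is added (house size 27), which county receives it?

Priority for the next seat is population ÷ (current seats + 0.5).
Priorities: P3 545.429, P8 538.000, P1 518.286, P5 500.364, P7 486.923.
Highest priority: P3.

P3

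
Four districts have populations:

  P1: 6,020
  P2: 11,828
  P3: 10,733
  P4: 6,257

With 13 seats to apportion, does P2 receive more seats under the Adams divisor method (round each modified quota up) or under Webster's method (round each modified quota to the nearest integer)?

Adams: P1 2, P2 4, P3 4, P4 3.
Webster: P1 2, P2 5, P3 4, P4 2.
P2 gets 4 under Adams and 5 under Webster.

Webster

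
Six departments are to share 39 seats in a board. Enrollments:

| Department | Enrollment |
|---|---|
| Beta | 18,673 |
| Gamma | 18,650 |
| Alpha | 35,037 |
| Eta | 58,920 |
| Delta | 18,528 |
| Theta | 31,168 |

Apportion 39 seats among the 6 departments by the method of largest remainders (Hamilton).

Beta=4, Gamma=4, Alpha=7, Eta=13, Delta=4, Theta=7

Standard divisor: 180976 ÷ 39 ≈ 4640.41.
Standard quotas: Beta 4.0240, Gamma 4.0190, Alpha 7.5504, Eta 12.6972, Delta 3.9928, Theta 6.7166.
Lower quotas: Beta 4, Gamma 4, Alpha 7, Eta 12, Delta 3, Theta 6 (sum 36, leaving 3 seats).
Remainders in descending order: Delta 0.9928, Theta 0.7166, Eta 0.6972, Alpha 0.5504, Beta 0.0240, Gamma 0.0190.
The surplus seats go to Delta, Theta, Eta.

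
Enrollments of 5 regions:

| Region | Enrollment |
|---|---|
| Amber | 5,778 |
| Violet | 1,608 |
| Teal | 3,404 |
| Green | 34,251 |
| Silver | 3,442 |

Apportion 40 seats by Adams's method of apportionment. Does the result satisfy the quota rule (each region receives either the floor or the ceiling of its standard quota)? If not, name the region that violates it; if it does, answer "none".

Green

Standard quotas: Amber 4.767, Violet 1.327, Teal 2.808, Green 28.258, Silver 2.840.
Adams allocation: Amber 5, Violet 2, Teal 3, Green 27, Silver 3.
Green has quota 28.258 (lower 28, upper 29) but receives 27 — outside the quota interval.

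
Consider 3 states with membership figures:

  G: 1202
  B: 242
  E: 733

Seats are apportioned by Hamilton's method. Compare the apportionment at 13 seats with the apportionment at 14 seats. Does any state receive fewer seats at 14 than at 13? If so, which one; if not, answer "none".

B

At 13 seats: G 7, B 2, E 4.
At 14 seats: G 8, B 1, E 5.
B drops from 2 to 1.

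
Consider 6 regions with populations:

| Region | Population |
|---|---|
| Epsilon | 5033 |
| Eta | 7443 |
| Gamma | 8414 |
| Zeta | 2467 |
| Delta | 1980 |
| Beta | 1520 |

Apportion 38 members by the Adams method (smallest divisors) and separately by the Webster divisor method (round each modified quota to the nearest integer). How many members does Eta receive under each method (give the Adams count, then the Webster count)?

10 and 11

Adams: Epsilon 7, Eta 10, Gamma 12, Zeta 4, Delta 3, Beta 2.
Webster: Epsilon 7, Eta 11, Gamma 12, Zeta 3, Delta 3, Beta 2.
Eta gets 10 under Adams and 11 under Webster.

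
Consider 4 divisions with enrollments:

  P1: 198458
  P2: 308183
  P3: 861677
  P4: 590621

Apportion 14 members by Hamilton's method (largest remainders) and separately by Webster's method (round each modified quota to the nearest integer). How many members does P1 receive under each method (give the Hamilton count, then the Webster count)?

Hamilton: P1 2, P2 2, P3 6, P4 4.
Webster: P1 1, P2 2, P3 7, P4 4.
P1 gets 2 under Hamilton and 1 under Webster.

2 and 1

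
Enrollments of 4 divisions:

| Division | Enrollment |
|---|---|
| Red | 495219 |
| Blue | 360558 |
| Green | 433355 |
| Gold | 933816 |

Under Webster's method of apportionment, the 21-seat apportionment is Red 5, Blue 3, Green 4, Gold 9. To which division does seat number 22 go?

Blue

Priority for the next seat is population ÷ (current seats + 0.5).
Priorities: Red 90039.818, Blue 103016.571, Green 96301.111, Gold 98296.421.
Highest priority: Blue.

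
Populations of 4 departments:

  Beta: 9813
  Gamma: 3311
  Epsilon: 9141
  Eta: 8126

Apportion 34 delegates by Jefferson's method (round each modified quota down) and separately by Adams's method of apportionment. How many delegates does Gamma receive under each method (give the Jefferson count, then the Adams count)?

Jefferson: Beta 11, Gamma 3, Epsilon 11, Eta 9.
Adams: Beta 11, Gamma 4, Epsilon 10, Eta 9.
Gamma gets 3 under Jefferson and 4 under Adams.

3 and 4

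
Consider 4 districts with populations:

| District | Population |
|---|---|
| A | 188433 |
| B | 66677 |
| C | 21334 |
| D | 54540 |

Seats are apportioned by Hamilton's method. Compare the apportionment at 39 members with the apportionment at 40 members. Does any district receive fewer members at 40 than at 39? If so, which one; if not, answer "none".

At 39 seats: A 22, B 8, C 3, D 6.
At 40 seats: A 23, B 8, C 2, D 7.
C drops from 3 to 2.

C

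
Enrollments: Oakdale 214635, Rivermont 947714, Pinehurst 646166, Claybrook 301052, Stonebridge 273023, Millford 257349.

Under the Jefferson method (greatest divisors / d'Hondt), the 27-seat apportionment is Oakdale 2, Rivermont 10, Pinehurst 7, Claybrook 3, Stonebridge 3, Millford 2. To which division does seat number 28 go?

Priority for the next seat is population ÷ (current seats + 1).
Priorities: Oakdale 71545.000, Rivermont 86155.818, Pinehurst 80770.750, Claybrook 75263.000, Stonebridge 68255.750, Millford 85783.000.
Highest priority: Rivermont.

Rivermont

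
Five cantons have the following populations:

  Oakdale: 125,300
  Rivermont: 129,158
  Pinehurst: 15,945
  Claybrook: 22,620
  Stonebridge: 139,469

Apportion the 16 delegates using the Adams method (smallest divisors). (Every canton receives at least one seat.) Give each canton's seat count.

Standard divisor 432492/16 ≈ 27030.75; standard quotas: Oakdale 4.635, Rivermont 4.778, Pinehurst 0.590, Claybrook 0.837, Stonebridge 5.160.
Rounding up gives 5, 5, 1, 1, 6 = 18 seats, so the divisor must be adjusted.
With modified divisor 31800: modified quotas Oakdale 3.940, Rivermont 4.062, Pinehurst 0.501, Claybrook 0.711, Stonebridge 4.386.
Rounding up: Oakdale 4, Rivermont 5, Pinehurst 1, Claybrook 1, Stonebridge 5 (total 16).

Oakdale: 4; Rivermont: 5; Pinehurst: 1; Claybrook: 1; Stonebridge: 5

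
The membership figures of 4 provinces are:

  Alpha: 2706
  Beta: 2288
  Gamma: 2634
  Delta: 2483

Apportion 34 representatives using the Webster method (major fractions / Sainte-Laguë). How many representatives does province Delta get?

8

Standard divisor 10111/34 ≈ 297.382; standard quotas: Alpha 9.099, Beta 7.694, Gamma 8.857, Delta 8.350.
Rounding to the nearest integer gives Alpha 9, Beta 8, Gamma 9, Delta 8 — total 34, matching the house size, so no adjustment is needed.
Delta receives 8.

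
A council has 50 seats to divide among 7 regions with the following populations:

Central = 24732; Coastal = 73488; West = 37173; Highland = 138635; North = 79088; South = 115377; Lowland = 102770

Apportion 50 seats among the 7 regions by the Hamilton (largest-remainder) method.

Central=2, Coastal=7, West=3, Highland=12, North=7, South=10, Lowland=9

The standard divisor is 571263/50 ≈ 11425.26.
Standard quotas: Central 2.1647, Coastal 6.4321, West 3.2536, Highland 12.1341, North 6.9222, South 10.0984, Lowland 8.9950.
Lower quotas: Central 2, Coastal 6, West 3, Highland 12, North 6, South 10, Lowland 8 (sum 47, leaving 3 seats).
Remainders in descending order: Lowland 0.9950, North 0.9222, Coastal 0.4321, West 0.2536, Central 0.1647, Highland 0.1341, South 0.0984.
Largest remainders: Lowland, North, Coastal receive the extra seats.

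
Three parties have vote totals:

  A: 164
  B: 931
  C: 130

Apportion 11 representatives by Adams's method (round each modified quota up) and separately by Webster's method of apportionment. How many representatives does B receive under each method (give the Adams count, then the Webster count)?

8 and 9

Adams: A 2, B 8, C 1.
Webster: A 1, B 9, C 1.
B gets 8 under Adams and 9 under Webster.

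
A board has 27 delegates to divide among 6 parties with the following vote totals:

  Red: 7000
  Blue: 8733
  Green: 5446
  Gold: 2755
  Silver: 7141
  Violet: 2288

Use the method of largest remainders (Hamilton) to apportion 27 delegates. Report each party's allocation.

Red 6, Blue 7, Green 4, Gold 2, Silver 6, Violet 2

Standard divisor: 33363 ÷ 27 ≈ 1235.667.
Standard quotas: Red 5.6650, Blue 7.0674, Green 4.4073, Gold 2.2296, Silver 5.7791, Violet 1.8516.
Lower quotas: Red 5, Blue 7, Green 4, Gold 2, Silver 5, Violet 1 (sum 24, leaving 3 seats).
Remainders in descending order: Violet 0.8516, Silver 0.7791, Red 0.6650, Green 0.4073, Gold 0.2296, Blue 0.0674.
Largest remainders: Violet, Silver, Red receive the extra seats.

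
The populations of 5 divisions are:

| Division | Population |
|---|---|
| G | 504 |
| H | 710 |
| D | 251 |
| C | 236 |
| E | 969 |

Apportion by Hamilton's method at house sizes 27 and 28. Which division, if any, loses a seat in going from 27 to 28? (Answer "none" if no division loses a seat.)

At 27 seats: G 5, H 7, D 3, C 2, E 10.
At 28 seats: G 5, H 7, D 3, C 3, E 10.
No division's allocation decreased.

none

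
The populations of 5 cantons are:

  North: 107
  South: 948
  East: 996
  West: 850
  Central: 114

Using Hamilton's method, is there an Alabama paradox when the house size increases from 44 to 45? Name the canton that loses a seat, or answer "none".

At 44 seats: North 2, South 14, East 14, West 12, Central 2.
At 45 seats: North 1, South 14, East 15, West 13, Central 2.
North drops from 2 to 1.

North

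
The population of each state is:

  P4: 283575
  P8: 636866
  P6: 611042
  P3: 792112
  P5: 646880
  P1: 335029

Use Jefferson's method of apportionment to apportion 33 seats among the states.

Standard divisor 3305504/33 ≈ 100166.788; standard quotas: P4 2.831, P8 6.358, P6 6.100, P3 7.908, P5 6.458, P1 3.345.
Rounding down gives 2, 6, 6, 7, 6, 3 = 30 seats, so the divisor must be adjusted.
With modified divisor 91700: modified quotas P4 3.092, P8 6.945, P6 6.663, P3 8.638, P5 7.054, P1 3.654.
Rounding down: P4 3, P8 6, P6 6, P3 8, P5 7, P1 3 (total 33).

P4 3, P8 6, P6 6, P3 8, P5 7, P1 3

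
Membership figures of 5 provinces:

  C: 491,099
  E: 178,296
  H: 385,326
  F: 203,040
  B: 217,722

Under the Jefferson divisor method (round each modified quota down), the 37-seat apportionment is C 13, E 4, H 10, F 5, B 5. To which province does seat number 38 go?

Priority for the next seat is population ÷ (current seats + 1).
Priorities: C 35078.500, E 35659.200, H 35029.636, F 33840.000, B 36287.000.
Highest priority: B.

B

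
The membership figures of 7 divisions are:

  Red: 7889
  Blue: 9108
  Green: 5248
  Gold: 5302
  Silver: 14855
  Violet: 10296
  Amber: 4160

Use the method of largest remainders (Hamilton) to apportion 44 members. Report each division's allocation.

Red 6; Blue 7; Green 4; Gold 4; Silver 12; Violet 8; Amber 3

The standard divisor is 56858/44 ≈ 1292.227.
Standard quotas: Red 6.1050, Blue 7.0483, Green 4.0612, Gold 4.1030, Silver 11.4957, Violet 7.9676, Amber 3.2192.
Lower quotas: Red 6, Blue 7, Green 4, Gold 4, Silver 11, Violet 7, Amber 3 (sum 42, leaving 2 seats).
Remainders in descending order: Violet 0.9676, Silver 0.4957, Amber 0.2192, Red 0.1050, Gold 0.1030, Green 0.0612, Blue 0.0483.
Largest remainders: Violet, Silver receive the extra seats.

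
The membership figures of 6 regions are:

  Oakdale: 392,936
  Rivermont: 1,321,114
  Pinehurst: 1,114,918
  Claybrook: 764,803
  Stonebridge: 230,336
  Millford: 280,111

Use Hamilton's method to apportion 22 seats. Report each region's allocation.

Standard divisor: 4104218 ÷ 22 ≈ 186555.364.
Standard quotas: Oakdale 2.1063, Rivermont 7.0816, Pinehurst 5.9763, Claybrook 4.0996, Stonebridge 1.2347, Millford 1.5015.
Lower quotas: Oakdale 2, Rivermont 7, Pinehurst 5, Claybrook 4, Stonebridge 1, Millford 1 (sum 20, leaving 2 seats).
Remainders in descending order: Pinehurst 0.9763, Millford 0.5015, Stonebridge 0.2347, Oakdale 0.1063, Claybrook 0.0996, Rivermont 0.0816.
Largest remainders: Pinehurst, Millford receive the extra seats.

Oakdale: 2, Rivermont: 7, Pinehurst: 6, Claybrook: 4, Stonebridge: 1, Millford: 2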